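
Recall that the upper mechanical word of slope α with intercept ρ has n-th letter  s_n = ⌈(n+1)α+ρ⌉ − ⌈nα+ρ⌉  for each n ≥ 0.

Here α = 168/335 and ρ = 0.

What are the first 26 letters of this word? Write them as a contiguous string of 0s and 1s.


n=0: ⌈(1·168)/335⌉ − ⌈(0·168)/335⌉ = ⌈168/335⌉ − ⌈0/335⌉ = 1 − 0 = 1
n=1: ⌈(2·168)/335⌉ − ⌈(1·168)/335⌉ = ⌈336/335⌉ − ⌈168/335⌉ = 2 − 1 = 1
n=2: ⌈(3·168)/335⌉ − ⌈(2·168)/335⌉ = ⌈504/335⌉ − ⌈336/335⌉ = 2 − 2 = 0
n=3: ⌈(4·168)/335⌉ − ⌈(3·168)/335⌉ = ⌈672/335⌉ − ⌈504/335⌉ = 3 − 2 = 1
n=4: ⌈(5·168)/335⌉ − ⌈(4·168)/335⌉ = ⌈840/335⌉ − ⌈672/335⌉ = 3 − 3 = 0
n=5: ⌈(6·168)/335⌉ − ⌈(5·168)/335⌉ = ⌈1008/335⌉ − ⌈840/335⌉ = 4 − 3 = 1
n=6: ⌈(7·168)/335⌉ − ⌈(6·168)/335⌉ = ⌈1176/335⌉ − ⌈1008/335⌉ = 4 − 4 = 0
n=7: ⌈(8·168)/335⌉ − ⌈(7·168)/335⌉ = ⌈1344/335⌉ − ⌈1176/335⌉ = 5 − 4 = 1
n=8: ⌈(9·168)/335⌉ − ⌈(8·168)/335⌉ = ⌈1512/335⌉ − ⌈1344/335⌉ = 5 − 5 = 0
n=9: ⌈(10·168)/335⌉ − ⌈(9·168)/335⌉ = ⌈1680/335⌉ − ⌈1512/335⌉ = 6 − 5 = 1
n=10: ⌈(11·168)/335⌉ − ⌈(10·168)/335⌉ = ⌈1848/335⌉ − ⌈1680/335⌉ = 6 − 6 = 0
n=11: ⌈(12·168)/335⌉ − ⌈(11·168)/335⌉ = ⌈2016/335⌉ − ⌈1848/335⌉ = 7 − 6 = 1
n=12: ⌈(13·168)/335⌉ − ⌈(12·168)/335⌉ = ⌈2184/335⌉ − ⌈2016/335⌉ = 7 − 7 = 0
n=13: ⌈(14·168)/335⌉ − ⌈(13·168)/335⌉ = ⌈2352/335⌉ − ⌈2184/335⌉ = 8 − 7 = 1
n=14: ⌈(15·168)/335⌉ − ⌈(14·168)/335⌉ = ⌈2520/335⌉ − ⌈2352/335⌉ = 8 − 8 = 0
n=15: ⌈(16·168)/335⌉ − ⌈(15·168)/335⌉ = ⌈2688/335⌉ − ⌈2520/335⌉ = 9 − 8 = 1
n=16: ⌈(17·168)/335⌉ − ⌈(16·168)/335⌉ = ⌈2856/335⌉ − ⌈2688/335⌉ = 9 − 9 = 0
n=17: ⌈(18·168)/335⌉ − ⌈(17·168)/335⌉ = ⌈3024/335⌉ − ⌈2856/335⌉ = 10 − 9 = 1
n=18: ⌈(19·168)/335⌉ − ⌈(18·168)/335⌉ = ⌈3192/335⌉ − ⌈3024/335⌉ = 10 − 10 = 0
n=19: ⌈(20·168)/335⌉ − ⌈(19·168)/335⌉ = ⌈3360/335⌉ − ⌈3192/335⌉ = 11 − 10 = 1
n=20: ⌈(21·168)/335⌉ − ⌈(20·168)/335⌉ = ⌈3528/335⌉ − ⌈3360/335⌉ = 11 − 11 = 0
n=21: ⌈(22·168)/335⌉ − ⌈(21·168)/335⌉ = ⌈3696/335⌉ − ⌈3528/335⌉ = 12 − 11 = 1
n=22: ⌈(23·168)/335⌉ − ⌈(22·168)/335⌉ = ⌈3864/335⌉ − ⌈3696/335⌉ = 12 − 12 = 0
n=23: ⌈(24·168)/335⌉ − ⌈(23·168)/335⌉ = ⌈4032/335⌉ − ⌈3864/335⌉ = 13 − 12 = 1
n=24: ⌈(25·168)/335⌉ − ⌈(24·168)/335⌉ = ⌈4200/335⌉ − ⌈4032/335⌉ = 13 − 13 = 0
n=25: ⌈(26·168)/335⌉ − ⌈(25·168)/335⌉ = ⌈4368/335⌉ − ⌈4200/335⌉ = 14 − 13 = 1

11010101010101010101010101


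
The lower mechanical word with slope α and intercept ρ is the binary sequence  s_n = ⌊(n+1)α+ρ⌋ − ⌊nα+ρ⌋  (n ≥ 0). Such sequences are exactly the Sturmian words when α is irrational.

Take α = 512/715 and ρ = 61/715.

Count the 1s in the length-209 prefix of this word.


#1s = Σ_{n=0}^{208} s_n = Σ_{n=0}^{208} (⌊(n+1)α+ρ⌋ − ⌊nα+ρ⌋)
the sum telescopes: every ⌊nα+ρ⌋ with 0 < n < 209 appears once with + and once with −, leaving ⌊209α+ρ⌋ − ⌊0·α+ρ⌋
209α + ρ = (209·512 + 61) / 715 = 107069/715
ρ = 61/715
⌊107069/715⌋ = 149,  ⌊61/715⌋ = 0
#1s = 149 − 0 = 149

149


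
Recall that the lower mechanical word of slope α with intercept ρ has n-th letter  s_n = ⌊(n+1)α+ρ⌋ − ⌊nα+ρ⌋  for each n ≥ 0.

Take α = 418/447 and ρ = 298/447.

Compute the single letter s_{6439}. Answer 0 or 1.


(n+1)α + ρ = (6440·418 + 298) / 447 = 2692218/447
nα + ρ     = (6439·418 + 298) / 447 = 2691800/447
⌊2692218/447⌋ = 6022,  ⌊2691800/447⌋ = 6021
s_{6439} = 6022 − 6021 = 1

1


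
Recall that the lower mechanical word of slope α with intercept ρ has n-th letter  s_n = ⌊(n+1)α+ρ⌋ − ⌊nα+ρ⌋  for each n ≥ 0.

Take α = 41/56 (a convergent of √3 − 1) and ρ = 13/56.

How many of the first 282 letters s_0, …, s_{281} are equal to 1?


206

#1s = Σ_{n=0}^{281} s_n = Σ_{n=0}^{281} (⌊(n+1)α+ρ⌋ − ⌊nα+ρ⌋)
the sum telescopes: every ⌊nα+ρ⌋ with 0 < n < 282 appears once with + and once with −, leaving ⌊282α+ρ⌋ − ⌊0·α+ρ⌋
282α + ρ = (282·41 + 13) / 56 = 11575/56
ρ = 13/56
⌊11575/56⌋ = 206,  ⌊13/56⌋ = 0
#1s = 206 − 0 = 206


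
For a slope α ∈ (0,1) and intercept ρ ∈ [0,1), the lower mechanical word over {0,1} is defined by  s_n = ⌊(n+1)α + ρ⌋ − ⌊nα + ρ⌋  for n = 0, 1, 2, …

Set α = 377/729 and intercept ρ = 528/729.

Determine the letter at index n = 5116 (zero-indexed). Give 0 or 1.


0

(n+1)α + ρ = (5117·377 + 528) / 729 = 1929637/729
nα + ρ     = (5116·377 + 528) / 729 = 1929260/729
⌊1929637/729⌋ = 2646,  ⌊1929260/729⌋ = 2646
s_{5116} = 2646 − 2646 = 0


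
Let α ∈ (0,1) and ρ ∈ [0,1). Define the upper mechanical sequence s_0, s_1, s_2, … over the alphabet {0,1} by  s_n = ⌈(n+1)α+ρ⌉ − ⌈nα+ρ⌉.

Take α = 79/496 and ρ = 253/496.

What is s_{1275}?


(n+1)α + ρ = (1276·79 + 253) / 496 = 101057/496
nα + ρ     = (1275·79 + 253) / 496 = 100978/496
⌈101057/496⌉ = 204,  ⌈100978/496⌉ = 204
s_{1275} = 204 − 204 = 0

0


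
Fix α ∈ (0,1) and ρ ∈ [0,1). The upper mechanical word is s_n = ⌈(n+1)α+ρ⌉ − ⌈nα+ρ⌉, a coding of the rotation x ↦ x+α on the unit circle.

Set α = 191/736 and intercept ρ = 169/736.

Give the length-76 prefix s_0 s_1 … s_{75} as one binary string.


0010001000100010001000100010010001000100010001000100010010001000100010001000

n=0: ⌈(1·191+169)/736⌉ − ⌈(0·191+169)/736⌉ = ⌈360/736⌉ − ⌈169/736⌉ = 1 − 1 = 0
n=1: ⌈(2·191+169)/736⌉ − ⌈(1·191+169)/736⌉ = ⌈551/736⌉ − ⌈360/736⌉ = 1 − 1 = 0
n=2: ⌈(3·191+169)/736⌉ − ⌈(2·191+169)/736⌉ = ⌈742/736⌉ − ⌈551/736⌉ = 2 − 1 = 1
n=3: ⌈(4·191+169)/736⌉ − ⌈(3·191+169)/736⌉ = ⌈933/736⌉ − ⌈742/736⌉ = 2 − 2 = 0
n=4: ⌈(5·191+169)/736⌉ − ⌈(4·191+169)/736⌉ = ⌈1124/736⌉ − ⌈933/736⌉ = 2 − 2 = 0
n=5: ⌈(6·191+169)/736⌉ − ⌈(5·191+169)/736⌉ = ⌈1315/736⌉ − ⌈1124/736⌉ = 2 − 2 = 0
n=6: ⌈(7·191+169)/736⌉ − ⌈(6·191+169)/736⌉ = ⌈1506/736⌉ − ⌈1315/736⌉ = 3 − 2 = 1
n=7: ⌈(8·191+169)/736⌉ − ⌈(7·191+169)/736⌉ = ⌈1697/736⌉ − ⌈1506/736⌉ = 3 − 3 = 0
n=8: ⌈(9·191+169)/736⌉ − ⌈(8·191+169)/736⌉ = ⌈1888/736⌉ − ⌈1697/736⌉ = 3 − 3 = 0
n=9: ⌈(10·191+169)/736⌉ − ⌈(9·191+169)/736⌉ = ⌈2079/736⌉ − ⌈1888/736⌉ = 3 − 3 = 0
n=10: ⌈(11·191+169)/736⌉ − ⌈(10·191+169)/736⌉ = ⌈2270/736⌉ − ⌈2079/736⌉ = 4 − 3 = 1
n=11: ⌈(12·191+169)/736⌉ − ⌈(11·191+169)/736⌉ = ⌈2461/736⌉ − ⌈2270/736⌉ = 4 − 4 = 0
n=12: ⌈(13·191+169)/736⌉ − ⌈(12·191+169)/736⌉ = ⌈2652/736⌉ − ⌈2461/736⌉ = 4 − 4 = 0
n=13: ⌈(14·191+169)/736⌉ − ⌈(13·191+169)/736⌉ = ⌈2843/736⌉ − ⌈2652/736⌉ = 4 − 4 = 0
n=14: ⌈(15·191+169)/736⌉ − ⌈(14·191+169)/736⌉ = ⌈3034/736⌉ − ⌈2843/736⌉ = 5 − 4 = 1
n=15: ⌈(16·191+169)/736⌉ − ⌈(15·191+169)/736⌉ = ⌈3225/736⌉ − ⌈3034/736⌉ = 5 − 5 = 0
n=16: ⌈(17·191+169)/736⌉ − ⌈(16·191+169)/736⌉ = ⌈3416/736⌉ − ⌈3225/736⌉ = 5 − 5 = 0
n=17: ⌈(18·191+169)/736⌉ − ⌈(17·191+169)/736⌉ = ⌈3607/736⌉ − ⌈3416/736⌉ = 5 − 5 = 0
n=18: ⌈(19·191+169)/736⌉ − ⌈(18·191+169)/736⌉ = ⌈3798/736⌉ − ⌈3607/736⌉ = 6 − 5 = 1
n=19: ⌈(20·191+169)/736⌉ − ⌈(19·191+169)/736⌉ = ⌈3989/736⌉ − ⌈3798/736⌉ = 6 − 6 = 0
n=20: ⌈(21·191+169)/736⌉ − ⌈(20·191+169)/736⌉ = ⌈4180/736⌉ − ⌈3989/736⌉ = 6 − 6 = 0
n=21: ⌈(22·191+169)/736⌉ − ⌈(21·191+169)/736⌉ = ⌈4371/736⌉ − ⌈4180/736⌉ = 6 − 6 = 0
n=22: ⌈(23·191+169)/736⌉ − ⌈(22·191+169)/736⌉ = ⌈4562/736⌉ − ⌈4371/736⌉ = 7 − 6 = 1
n=23: ⌈(24·191+169)/736⌉ − ⌈(23·191+169)/736⌉ = ⌈4753/736⌉ − ⌈4562/736⌉ = 7 − 7 = 0
n=24: ⌈(25·191+169)/736⌉ − ⌈(24·191+169)/736⌉ = ⌈4944/736⌉ − ⌈4753/736⌉ = 7 − 7 = 0
n=25: ⌈(26·191+169)/736⌉ − ⌈(25·191+169)/736⌉ = ⌈5135/736⌉ − ⌈4944/736⌉ = 7 − 7 = 0
n=26: ⌈(27·191+169)/736⌉ − ⌈(26·191+169)/736⌉ = ⌈5326/736⌉ − ⌈5135/736⌉ = 8 − 7 = 1
n=27: ⌈(28·191+169)/736⌉ − ⌈(27·191+169)/736⌉ = ⌈5517/736⌉ − ⌈5326/736⌉ = 8 − 8 = 0
n=28: ⌈(29·191+169)/736⌉ − ⌈(28·191+169)/736⌉ = ⌈5708/736⌉ − ⌈5517/736⌉ = 8 − 8 = 0
n=29: ⌈(30·191+169)/736⌉ − ⌈(29·191+169)/736⌉ = ⌈5899/736⌉ − ⌈5708/736⌉ = 9 − 8 = 1
n=30: ⌈(31·191+169)/736⌉ − ⌈(30·191+169)/736⌉ = ⌈6090/736⌉ − ⌈5899/736⌉ = 9 − 9 = 0
n=31: ⌈(32·191+169)/736⌉ − ⌈(31·191+169)/736⌉ = ⌈6281/736⌉ − ⌈6090/736⌉ = 9 − 9 = 0
n=32: ⌈(33·191+169)/736⌉ − ⌈(32·191+169)/736⌉ = ⌈6472/736⌉ − ⌈6281/736⌉ = 9 − 9 = 0
n=33: ⌈(34·191+169)/736⌉ − ⌈(33·191+169)/736⌉ = ⌈6663/736⌉ − ⌈6472/736⌉ = 10 − 9 = 1
n=34: ⌈(35·191+169)/736⌉ − ⌈(34·191+169)/736⌉ = ⌈6854/736⌉ − ⌈6663/736⌉ = 10 − 10 = 0
n=35: ⌈(36·191+169)/736⌉ − ⌈(35·191+169)/736⌉ = ⌈7045/736⌉ − ⌈6854/736⌉ = 10 − 10 = 0
n=36: ⌈(37·191+169)/736⌉ − ⌈(36·191+169)/736⌉ = ⌈7236/736⌉ − ⌈7045/736⌉ = 10 − 10 = 0
n=37: ⌈(38·191+169)/736⌉ − ⌈(37·191+169)/736⌉ = ⌈7427/736⌉ − ⌈7236/736⌉ = 11 − 10 = 1
n=38: ⌈(39·191+169)/736⌉ − ⌈(38·191+169)/736⌉ = ⌈7618/736⌉ − ⌈7427/736⌉ = 11 − 11 = 0
n=39: ⌈(40·191+169)/736⌉ − ⌈(39·191+169)/736⌉ = ⌈7809/736⌉ − ⌈7618/736⌉ = 11 − 11 = 0
n=40: ⌈(41·191+169)/736⌉ − ⌈(40·191+169)/736⌉ = ⌈8000/736⌉ − ⌈7809/736⌉ = 11 − 11 = 0
n=41: ⌈(42·191+169)/736⌉ − ⌈(41·191+169)/736⌉ = ⌈8191/736⌉ − ⌈8000/736⌉ = 12 − 11 = 1
n=42: ⌈(43·191+169)/736⌉ − ⌈(42·191+169)/736⌉ = ⌈8382/736⌉ − ⌈8191/736⌉ = 12 − 12 = 0
n=43: ⌈(44·191+169)/736⌉ − ⌈(43·191+169)/736⌉ = ⌈8573/736⌉ − ⌈8382/736⌉ = 12 − 12 = 0
n=44: ⌈(45·191+169)/736⌉ − ⌈(44·191+169)/736⌉ = ⌈8764/736⌉ − ⌈8573/736⌉ = 12 − 12 = 0
n=45: ⌈(46·191+169)/736⌉ − ⌈(45·191+169)/736⌉ = ⌈8955/736⌉ − ⌈8764/736⌉ = 13 − 12 = 1
n=46: ⌈(47·191+169)/736⌉ − ⌈(46·191+169)/736⌉ = ⌈9146/736⌉ − ⌈8955/736⌉ = 13 − 13 = 0
n=47: ⌈(48·191+169)/736⌉ − ⌈(47·191+169)/736⌉ = ⌈9337/736⌉ − ⌈9146/736⌉ = 13 − 13 = 0
n=48: ⌈(49·191+169)/736⌉ − ⌈(48·191+169)/736⌉ = ⌈9528/736⌉ − ⌈9337/736⌉ = 13 − 13 = 0
n=49: ⌈(50·191+169)/736⌉ − ⌈(49·191+169)/736⌉ = ⌈9719/736⌉ − ⌈9528/736⌉ = 14 − 13 = 1
n=50: ⌈(51·191+169)/736⌉ − ⌈(50·191+169)/736⌉ = ⌈9910/736⌉ − ⌈9719/736⌉ = 14 − 14 = 0
n=51: ⌈(52·191+169)/736⌉ − ⌈(51·191+169)/736⌉ = ⌈10101/736⌉ − ⌈9910/736⌉ = 14 − 14 = 0
n=52: ⌈(53·191+169)/736⌉ − ⌈(52·191+169)/736⌉ = ⌈10292/736⌉ − ⌈10101/736⌉ = 14 − 14 = 0
n=53: ⌈(54·191+169)/736⌉ − ⌈(53·191+169)/736⌉ = ⌈10483/736⌉ − ⌈10292/736⌉ = 15 − 14 = 1
n=54: ⌈(55·191+169)/736⌉ − ⌈(54·191+169)/736⌉ = ⌈10674/736⌉ − ⌈10483/736⌉ = 15 − 15 = 0
n=55: ⌈(56·191+169)/736⌉ − ⌈(55·191+169)/736⌉ = ⌈10865/736⌉ − ⌈10674/736⌉ = 15 − 15 = 0
n=56: ⌈(57·191+169)/736⌉ − ⌈(56·191+169)/736⌉ = ⌈11056/736⌉ − ⌈10865/736⌉ = 16 − 15 = 1
n=57: ⌈(58·191+169)/736⌉ − ⌈(57·191+169)/736⌉ = ⌈11247/736⌉ − ⌈11056/736⌉ = 16 − 16 = 0
n=58: ⌈(59·191+169)/736⌉ − ⌈(58·191+169)/736⌉ = ⌈11438/736⌉ − ⌈11247/736⌉ = 16 − 16 = 0
n=59: ⌈(60·191+169)/736⌉ − ⌈(59·191+169)/736⌉ = ⌈11629/736⌉ − ⌈11438/736⌉ = 16 − 16 = 0
n=60: ⌈(61·191+169)/736⌉ − ⌈(60·191+169)/736⌉ = ⌈11820/736⌉ − ⌈11629/736⌉ = 17 − 16 = 1
n=61: ⌈(62·191+169)/736⌉ − ⌈(61·191+169)/736⌉ = ⌈12011/736⌉ − ⌈11820/736⌉ = 17 − 17 = 0
n=62: ⌈(63·191+169)/736⌉ − ⌈(62·191+169)/736⌉ = ⌈12202/736⌉ − ⌈12011/736⌉ = 17 − 17 = 0
n=63: ⌈(64·191+169)/736⌉ − ⌈(63·191+169)/736⌉ = ⌈12393/736⌉ − ⌈12202/736⌉ = 17 − 17 = 0
n=64: ⌈(65·191+169)/736⌉ − ⌈(64·191+169)/736⌉ = ⌈12584/736⌉ − ⌈12393/736⌉ = 18 − 17 = 1
n=65: ⌈(66·191+169)/736⌉ − ⌈(65·191+169)/736⌉ = ⌈12775/736⌉ − ⌈12584/736⌉ = 18 − 18 = 0
n=66: ⌈(67·191+169)/736⌉ − ⌈(66·191+169)/736⌉ = ⌈12966/736⌉ − ⌈12775/736⌉ = 18 − 18 = 0
n=67: ⌈(68·191+169)/736⌉ − ⌈(67·191+169)/736⌉ = ⌈13157/736⌉ − ⌈12966/736⌉ = 18 − 18 = 0
n=68: ⌈(69·191+169)/736⌉ − ⌈(68·191+169)/736⌉ = ⌈13348/736⌉ − ⌈13157/736⌉ = 19 − 18 = 1
n=69: ⌈(70·191+169)/736⌉ − ⌈(69·191+169)/736⌉ = ⌈13539/736⌉ − ⌈13348/736⌉ = 19 − 19 = 0
n=70: ⌈(71·191+169)/736⌉ − ⌈(70·191+169)/736⌉ = ⌈13730/736⌉ − ⌈13539/736⌉ = 19 − 19 = 0
n=71: ⌈(72·191+169)/736⌉ − ⌈(71·191+169)/736⌉ = ⌈13921/736⌉ − ⌈13730/736⌉ = 19 − 19 = 0
n=72: ⌈(73·191+169)/736⌉ − ⌈(72·191+169)/736⌉ = ⌈14112/736⌉ − ⌈13921/736⌉ = 20 − 19 = 1
n=73: ⌈(74·191+169)/736⌉ − ⌈(73·191+169)/736⌉ = ⌈14303/736⌉ − ⌈14112/736⌉ = 20 − 20 = 0
n=74: ⌈(75·191+169)/736⌉ − ⌈(74·191+169)/736⌉ = ⌈14494/736⌉ − ⌈14303/736⌉ = 20 − 20 = 0
n=75: ⌈(76·191+169)/736⌉ − ⌈(75·191+169)/736⌉ = ⌈14685/736⌉ − ⌈14494/736⌉ = 20 − 20 = 0


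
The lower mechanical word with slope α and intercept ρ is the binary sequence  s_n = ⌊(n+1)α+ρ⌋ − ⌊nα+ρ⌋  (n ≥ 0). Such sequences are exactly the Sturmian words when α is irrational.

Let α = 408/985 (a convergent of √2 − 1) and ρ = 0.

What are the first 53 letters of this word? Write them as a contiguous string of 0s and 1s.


n=0: ⌊(1·408)/985⌋ − ⌊(0·408)/985⌋ = ⌊408/985⌋ − ⌊0/985⌋ = 0 − 0 = 0
n=1: ⌊(2·408)/985⌋ − ⌊(1·408)/985⌋ = ⌊816/985⌋ − ⌊408/985⌋ = 0 − 0 = 0
n=2: ⌊(3·408)/985⌋ − ⌊(2·408)/985⌋ = ⌊1224/985⌋ − ⌊816/985⌋ = 1 − 0 = 1
n=3: ⌊(4·408)/985⌋ − ⌊(3·408)/985⌋ = ⌊1632/985⌋ − ⌊1224/985⌋ = 1 − 1 = 0
n=4: ⌊(5·408)/985⌋ − ⌊(4·408)/985⌋ = ⌊2040/985⌋ − ⌊1632/985⌋ = 2 − 1 = 1
n=5: ⌊(6·408)/985⌋ − ⌊(5·408)/985⌋ = ⌊2448/985⌋ − ⌊2040/985⌋ = 2 − 2 = 0
n=6: ⌊(7·408)/985⌋ − ⌊(6·408)/985⌋ = ⌊2856/985⌋ − ⌊2448/985⌋ = 2 − 2 = 0
n=7: ⌊(8·408)/985⌋ − ⌊(7·408)/985⌋ = ⌊3264/985⌋ − ⌊2856/985⌋ = 3 − 2 = 1
n=8: ⌊(9·408)/985⌋ − ⌊(8·408)/985⌋ = ⌊3672/985⌋ − ⌊3264/985⌋ = 3 − 3 = 0
n=9: ⌊(10·408)/985⌋ − ⌊(9·408)/985⌋ = ⌊4080/985⌋ − ⌊3672/985⌋ = 4 − 3 = 1
n=10: ⌊(11·408)/985⌋ − ⌊(10·408)/985⌋ = ⌊4488/985⌋ − ⌊4080/985⌋ = 4 − 4 = 0
n=11: ⌊(12·408)/985⌋ − ⌊(11·408)/985⌋ = ⌊4896/985⌋ − ⌊4488/985⌋ = 4 − 4 = 0
n=12: ⌊(13·408)/985⌋ − ⌊(12·408)/985⌋ = ⌊5304/985⌋ − ⌊4896/985⌋ = 5 − 4 = 1
n=13: ⌊(14·408)/985⌋ − ⌊(13·408)/985⌋ = ⌊5712/985⌋ − ⌊5304/985⌋ = 5 − 5 = 0
n=14: ⌊(15·408)/985⌋ − ⌊(14·408)/985⌋ = ⌊6120/985⌋ − ⌊5712/985⌋ = 6 − 5 = 1
n=15: ⌊(16·408)/985⌋ − ⌊(15·408)/985⌋ = ⌊6528/985⌋ − ⌊6120/985⌋ = 6 − 6 = 0
n=16: ⌊(17·408)/985⌋ − ⌊(16·408)/985⌋ = ⌊6936/985⌋ − ⌊6528/985⌋ = 7 − 6 = 1
n=17: ⌊(18·408)/985⌋ − ⌊(17·408)/985⌋ = ⌊7344/985⌋ − ⌊6936/985⌋ = 7 − 7 = 0
n=18: ⌊(19·408)/985⌋ − ⌊(18·408)/985⌋ = ⌊7752/985⌋ − ⌊7344/985⌋ = 7 − 7 = 0
n=19: ⌊(20·408)/985⌋ − ⌊(19·408)/985⌋ = ⌊8160/985⌋ − ⌊7752/985⌋ = 8 − 7 = 1
n=20: ⌊(21·408)/985⌋ − ⌊(20·408)/985⌋ = ⌊8568/985⌋ − ⌊8160/985⌋ = 8 − 8 = 0
n=21: ⌊(22·408)/985⌋ − ⌊(21·408)/985⌋ = ⌊8976/985⌋ − ⌊8568/985⌋ = 9 − 8 = 1
n=22: ⌊(23·408)/985⌋ − ⌊(22·408)/985⌋ = ⌊9384/985⌋ − ⌊8976/985⌋ = 9 − 9 = 0
n=23: ⌊(24·408)/985⌋ − ⌊(23·408)/985⌋ = ⌊9792/985⌋ − ⌊9384/985⌋ = 9 − 9 = 0
n=24: ⌊(25·408)/985⌋ − ⌊(24·408)/985⌋ = ⌊10200/985⌋ − ⌊9792/985⌋ = 10 − 9 = 1
n=25: ⌊(26·408)/985⌋ − ⌊(25·408)/985⌋ = ⌊10608/985⌋ − ⌊10200/985⌋ = 10 − 10 = 0
n=26: ⌊(27·408)/985⌋ − ⌊(26·408)/985⌋ = ⌊11016/985⌋ − ⌊10608/985⌋ = 11 − 10 = 1
n=27: ⌊(28·408)/985⌋ − ⌊(27·408)/985⌋ = ⌊11424/985⌋ − ⌊11016/985⌋ = 11 − 11 = 0
n=28: ⌊(29·408)/985⌋ − ⌊(28·408)/985⌋ = ⌊11832/985⌋ − ⌊11424/985⌋ = 12 − 11 = 1
n=29: ⌊(30·408)/985⌋ − ⌊(29·408)/985⌋ = ⌊12240/985⌋ − ⌊11832/985⌋ = 12 − 12 = 0
n=30: ⌊(31·408)/985⌋ − ⌊(30·408)/985⌋ = ⌊12648/985⌋ − ⌊12240/985⌋ = 12 − 12 = 0
n=31: ⌊(32·408)/985⌋ − ⌊(31·408)/985⌋ = ⌊13056/985⌋ − ⌊12648/985⌋ = 13 − 12 = 1
n=32: ⌊(33·408)/985⌋ − ⌊(32·408)/985⌋ = ⌊13464/985⌋ − ⌊13056/985⌋ = 13 − 13 = 0
n=33: ⌊(34·408)/985⌋ − ⌊(33·408)/985⌋ = ⌊13872/985⌋ − ⌊13464/985⌋ = 14 − 13 = 1
n=34: ⌊(35·408)/985⌋ − ⌊(34·408)/985⌋ = ⌊14280/985⌋ − ⌊13872/985⌋ = 14 − 14 = 0
n=35: ⌊(36·408)/985⌋ − ⌊(35·408)/985⌋ = ⌊14688/985⌋ − ⌊14280/985⌋ = 14 − 14 = 0
n=36: ⌊(37·408)/985⌋ − ⌊(36·408)/985⌋ = ⌊15096/985⌋ − ⌊14688/985⌋ = 15 − 14 = 1
n=37: ⌊(38·408)/985⌋ − ⌊(37·408)/985⌋ = ⌊15504/985⌋ − ⌊15096/985⌋ = 15 − 15 = 0
n=38: ⌊(39·408)/985⌋ − ⌊(38·408)/985⌋ = ⌊15912/985⌋ − ⌊15504/985⌋ = 16 − 15 = 1
n=39: ⌊(40·408)/985⌋ − ⌊(39·408)/985⌋ = ⌊16320/985⌋ − ⌊15912/985⌋ = 16 − 16 = 0
n=40: ⌊(41·408)/985⌋ − ⌊(40·408)/985⌋ = ⌊16728/985⌋ − ⌊16320/985⌋ = 16 − 16 = 0
n=41: ⌊(42·408)/985⌋ − ⌊(41·408)/985⌋ = ⌊17136/985⌋ − ⌊16728/985⌋ = 17 − 16 = 1
n=42: ⌊(43·408)/985⌋ − ⌊(42·408)/985⌋ = ⌊17544/985⌋ − ⌊17136/985⌋ = 17 − 17 = 0
n=43: ⌊(44·408)/985⌋ − ⌊(43·408)/985⌋ = ⌊17952/985⌋ − ⌊17544/985⌋ = 18 − 17 = 1
n=44: ⌊(45·408)/985⌋ − ⌊(44·408)/985⌋ = ⌊18360/985⌋ − ⌊17952/985⌋ = 18 − 18 = 0
n=45: ⌊(46·408)/985⌋ − ⌊(45·408)/985⌋ = ⌊18768/985⌋ − ⌊18360/985⌋ = 19 − 18 = 1
n=46: ⌊(47·408)/985⌋ − ⌊(46·408)/985⌋ = ⌊19176/985⌋ − ⌊18768/985⌋ = 19 − 19 = 0
n=47: ⌊(48·408)/985⌋ − ⌊(47·408)/985⌋ = ⌊19584/985⌋ − ⌊19176/985⌋ = 19 − 19 = 0
n=48: ⌊(49·408)/985⌋ − ⌊(48·408)/985⌋ = ⌊19992/985⌋ − ⌊19584/985⌋ = 20 − 19 = 1
n=49: ⌊(50·408)/985⌋ − ⌊(49·408)/985⌋ = ⌊20400/985⌋ − ⌊19992/985⌋ = 20 − 20 = 0
n=50: ⌊(51·408)/985⌋ − ⌊(50·408)/985⌋ = ⌊20808/985⌋ − ⌊20400/985⌋ = 21 − 20 = 1
n=51: ⌊(52·408)/985⌋ − ⌊(51·408)/985⌋ = ⌊21216/985⌋ − ⌊20808/985⌋ = 21 − 21 = 0
n=52: ⌊(53·408)/985⌋ − ⌊(52·408)/985⌋ = ⌊21624/985⌋ − ⌊21216/985⌋ = 21 − 21 = 0

00101001010010101001010010101001010010100101010010100


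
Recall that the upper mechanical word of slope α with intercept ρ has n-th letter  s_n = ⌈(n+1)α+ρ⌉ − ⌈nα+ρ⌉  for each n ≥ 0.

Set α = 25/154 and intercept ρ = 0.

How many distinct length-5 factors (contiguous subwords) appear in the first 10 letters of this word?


6

t_n = ⌈(n·25)/154⌉ for n = 0 … 10:
  n=0…9: ⌈0/154⌉=0 ⌈25/154⌉=1 ⌈50/154⌉=1 ⌈75/154⌉=1 ⌈100/154⌉=1 ⌈125/154⌉=1 ⌈150/154⌉=1 ⌈175/154⌉=2 ⌈200/154⌉=2 ⌈225/154⌉=2
  n=10: ⌈250/154⌉=2
s_n = t_(n+1) − t_n for n = 0 … 9 gives
prefix = 1000001000
slide a length-5 window over [0..4] … [5..9] (6 windows); first occurrence of each distinct factor:
  [  0..  4] 10000
  [  1..  5] 00000
  [  2..  6] 00001
  [  3..  7] 00010
  [  4..  8] 00100
  [  5..  9] 01000
distinct factors: {00000, 00001, 00010, 00100, 01000, 10000}
count = 6  (Sturmian bound for length 5 is 6)


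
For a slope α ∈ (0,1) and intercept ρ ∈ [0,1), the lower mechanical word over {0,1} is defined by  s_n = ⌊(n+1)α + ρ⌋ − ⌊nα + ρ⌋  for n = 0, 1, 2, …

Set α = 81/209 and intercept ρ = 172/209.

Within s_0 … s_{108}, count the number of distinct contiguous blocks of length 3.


4

t_n = ⌊(n·81+172)/209⌋ for n = 0 … 109:
  n=0…9: ⌊172/209⌋=0 ⌊253/209⌋=1 ⌊334/209⌋=1 ⌊415/209⌋=1 ⌊496/209⌋=2 ⌊577/209⌋=2 ⌊658/209⌋=3 ⌊739/209⌋=3 ⌊820/209⌋=3 ⌊901/209⌋=4
  n=10…19: ⌊982/209⌋=4 ⌊1063/209⌋=5 ⌊1144/209⌋=5 ⌊1225/209⌋=5 ⌊1306/209⌋=6 ⌊1387/209⌋=6 ⌊1468/209⌋=7 ⌊1549/209⌋=7 ⌊1630/209⌋=7 ⌊1711/209⌋=8
  n=20…29: ⌊1792/209⌋=8 ⌊1873/209⌋=8 ⌊1954/209⌋=9 ⌊2035/209⌋=9 ⌊2116/209⌋=10 ⌊2197/209⌋=10 ⌊2278/209⌋=10 ⌊2359/209⌋=11 ⌊2440/209⌋=11 ⌊2521/209⌋=12
  n=30…39: ⌊2602/209⌋=12 ⌊2683/209⌋=12 ⌊2764/209⌋=13 ⌊2845/209⌋=13 ⌊2926/209⌋=14 ⌊3007/209⌋=14 ⌊3088/209⌋=14 ⌊3169/209⌋=15 ⌊3250/209⌋=15 ⌊3331/209⌋=15
  n=40…49: ⌊3412/209⌋=16 ⌊3493/209⌋=16 ⌊3574/209⌋=17 ⌊3655/209⌋=17 ⌊3736/209⌋=17 ⌊3817/209⌋=18 ⌊3898/209⌋=18 ⌊3979/209⌋=19 ⌊4060/209⌋=19 ⌊4141/209⌋=19
  n=50…59: ⌊4222/209⌋=20 ⌊4303/209⌋=20 ⌊4384/209⌋=20 ⌊4465/209⌋=21 ⌊4546/209⌋=21 ⌊4627/209⌋=22 ⌊4708/209⌋=22 ⌊4789/209⌋=22 ⌊4870/209⌋=23 ⌊4951/209⌋=23
  n=60…69: ⌊5032/209⌋=24 ⌊5113/209⌋=24 ⌊5194/209⌋=24 ⌊5275/209⌋=25 ⌊5356/209⌋=25 ⌊5437/209⌋=26 ⌊5518/209⌋=26 ⌊5599/209⌋=26 ⌊5680/209⌋=27 ⌊5761/209⌋=27
  n=70…79: ⌊5842/209⌋=27 ⌊5923/209⌋=28 ⌊6004/209⌋=28 ⌊6085/209⌋=29 ⌊6166/209⌋=29 ⌊6247/209⌋=29 ⌊6328/209⌋=30 ⌊6409/209⌋=30 ⌊6490/209⌋=31 ⌊6571/209⌋=31
  n=80…89: ⌊6652/209⌋=31 ⌊6733/209⌋=32 ⌊6814/209⌋=32 ⌊6895/209⌋=32 ⌊6976/209⌋=33 ⌊7057/209⌋=33 ⌊7138/209⌋=34 ⌊7219/209⌋=34 ⌊7300/209⌋=34 ⌊7381/209⌋=35
  n=90…99: ⌊7462/209⌋=35 ⌊7543/209⌋=36 ⌊7624/209⌋=36 ⌊7705/209⌋=36 ⌊7786/209⌋=37 ⌊7867/209⌋=37 ⌊7948/209⌋=38 ⌊8029/209⌋=38 ⌊8110/209⌋=38 ⌊8191/209⌋=39
  n=100…109: ⌊8272/209⌋=39 ⌊8353/209⌋=39 ⌊8434/209⌋=40 ⌊8515/209⌋=40 ⌊8596/209⌋=41 ⌊8677/209⌋=41 ⌊8758/209⌋=41 ⌊8839/209⌋=42 ⌊8920/209⌋=42 ⌊9001/209⌋=43
s_n = t_(n+1) − t_n for n = 0 … 108 gives
prefix = 1001010010100101001001010010100101001001010010100100101001010010100100101001010010010100101001010010010100101
slide a length-3 window over [0..2] … [106..108] (107 windows); first occurrence of each distinct factor:
  [  0..  2] 100
  [  1..  3] 001
  [  2..  4] 010
  [  3..  5] 101
  (the other 103 windows repeat one of these)
distinct factors: {001, 010, 100, 101}
count = 4  (Sturmian bound for length 3 is 4)


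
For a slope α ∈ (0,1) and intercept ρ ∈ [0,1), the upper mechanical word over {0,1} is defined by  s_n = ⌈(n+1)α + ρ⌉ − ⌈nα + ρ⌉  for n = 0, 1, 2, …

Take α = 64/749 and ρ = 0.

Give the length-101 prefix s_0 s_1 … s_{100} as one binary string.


n=0: ⌈(1·64)/749⌉ − ⌈(0·64)/749⌉ = ⌈64/749⌉ − ⌈0/749⌉ = 1 − 0 = 1
n=1: ⌈(2·64)/749⌉ − ⌈(1·64)/749⌉ = ⌈128/749⌉ − ⌈64/749⌉ = 1 − 1 = 0
n=2: ⌈(3·64)/749⌉ − ⌈(2·64)/749⌉ = ⌈192/749⌉ − ⌈128/749⌉ = 1 − 1 = 0
n=3: ⌈(4·64)/749⌉ − ⌈(3·64)/749⌉ = ⌈256/749⌉ − ⌈192/749⌉ = 1 − 1 = 0
n=4: ⌈(5·64)/749⌉ − ⌈(4·64)/749⌉ = ⌈320/749⌉ − ⌈256/749⌉ = 1 − 1 = 0
n=5: ⌈(6·64)/749⌉ − ⌈(5·64)/749⌉ = ⌈384/749⌉ − ⌈320/749⌉ = 1 − 1 = 0
n=6: ⌈(7·64)/749⌉ − ⌈(6·64)/749⌉ = ⌈448/749⌉ − ⌈384/749⌉ = 1 − 1 = 0
n=7: ⌈(8·64)/749⌉ − ⌈(7·64)/749⌉ = ⌈512/749⌉ − ⌈448/749⌉ = 1 − 1 = 0
n=8: ⌈(9·64)/749⌉ − ⌈(8·64)/749⌉ = ⌈576/749⌉ − ⌈512/749⌉ = 1 − 1 = 0
n=9: ⌈(10·64)/749⌉ − ⌈(9·64)/749⌉ = ⌈640/749⌉ − ⌈576/749⌉ = 1 − 1 = 0
n=10: ⌈(11·64)/749⌉ − ⌈(10·64)/749⌉ = ⌈704/749⌉ − ⌈640/749⌉ = 1 − 1 = 0
n=11: ⌈(12·64)/749⌉ − ⌈(11·64)/749⌉ = ⌈768/749⌉ − ⌈704/749⌉ = 2 − 1 = 1
n=12: ⌈(13·64)/749⌉ − ⌈(12·64)/749⌉ = ⌈832/749⌉ − ⌈768/749⌉ = 2 − 2 = 0
n=13: ⌈(14·64)/749⌉ − ⌈(13·64)/749⌉ = ⌈896/749⌉ − ⌈832/749⌉ = 2 − 2 = 0
n=14: ⌈(15·64)/749⌉ − ⌈(14·64)/749⌉ = ⌈960/749⌉ − ⌈896/749⌉ = 2 − 2 = 0
n=15: ⌈(16·64)/749⌉ − ⌈(15·64)/749⌉ = ⌈1024/749⌉ − ⌈960/749⌉ = 2 − 2 = 0
n=16: ⌈(17·64)/749⌉ − ⌈(16·64)/749⌉ = ⌈1088/749⌉ − ⌈1024/749⌉ = 2 − 2 = 0
n=17: ⌈(18·64)/749⌉ − ⌈(17·64)/749⌉ = ⌈1152/749⌉ − ⌈1088/749⌉ = 2 − 2 = 0
n=18: ⌈(19·64)/749⌉ − ⌈(18·64)/749⌉ = ⌈1216/749⌉ − ⌈1152/749⌉ = 2 − 2 = 0
n=19: ⌈(20·64)/749⌉ − ⌈(19·64)/749⌉ = ⌈1280/749⌉ − ⌈1216/749⌉ = 2 − 2 = 0
n=20: ⌈(21·64)/749⌉ − ⌈(20·64)/749⌉ = ⌈1344/749⌉ − ⌈1280/749⌉ = 2 − 2 = 0
n=21: ⌈(22·64)/749⌉ − ⌈(21·64)/749⌉ = ⌈1408/749⌉ − ⌈1344/749⌉ = 2 − 2 = 0
n=22: ⌈(23·64)/749⌉ − ⌈(22·64)/749⌉ = ⌈1472/749⌉ − ⌈1408/749⌉ = 2 − 2 = 0
n=23: ⌈(24·64)/749⌉ − ⌈(23·64)/749⌉ = ⌈1536/749⌉ − ⌈1472/749⌉ = 3 − 2 = 1
n=24: ⌈(25·64)/749⌉ − ⌈(24·64)/749⌉ = ⌈1600/749⌉ − ⌈1536/749⌉ = 3 − 3 = 0
n=25: ⌈(26·64)/749⌉ − ⌈(25·64)/749⌉ = ⌈1664/749⌉ − ⌈1600/749⌉ = 3 − 3 = 0
n=26: ⌈(27·64)/749⌉ − ⌈(26·64)/749⌉ = ⌈1728/749⌉ − ⌈1664/749⌉ = 3 − 3 = 0
n=27: ⌈(28·64)/749⌉ − ⌈(27·64)/749⌉ = ⌈1792/749⌉ − ⌈1728/749⌉ = 3 − 3 = 0
n=28: ⌈(29·64)/749⌉ − ⌈(28·64)/749⌉ = ⌈1856/749⌉ − ⌈1792/749⌉ = 3 − 3 = 0
n=29: ⌈(30·64)/749⌉ − ⌈(29·64)/749⌉ = ⌈1920/749⌉ − ⌈1856/749⌉ = 3 − 3 = 0
n=30: ⌈(31·64)/749⌉ − ⌈(30·64)/749⌉ = ⌈1984/749⌉ − ⌈1920/749⌉ = 3 − 3 = 0
n=31: ⌈(32·64)/749⌉ − ⌈(31·64)/749⌉ = ⌈2048/749⌉ − ⌈1984/749⌉ = 3 − 3 = 0
n=32: ⌈(33·64)/749⌉ − ⌈(32·64)/749⌉ = ⌈2112/749⌉ − ⌈2048/749⌉ = 3 − 3 = 0
n=33: ⌈(34·64)/749⌉ − ⌈(33·64)/749⌉ = ⌈2176/749⌉ − ⌈2112/749⌉ = 3 − 3 = 0
n=34: ⌈(35·64)/749⌉ − ⌈(34·64)/749⌉ = ⌈2240/749⌉ − ⌈2176/749⌉ = 3 − 3 = 0
n=35: ⌈(36·64)/749⌉ − ⌈(35·64)/749⌉ = ⌈2304/749⌉ − ⌈2240/749⌉ = 4 − 3 = 1
n=36: ⌈(37·64)/749⌉ − ⌈(36·64)/749⌉ = ⌈2368/749⌉ − ⌈2304/749⌉ = 4 − 4 = 0
n=37: ⌈(38·64)/749⌉ − ⌈(37·64)/749⌉ = ⌈2432/749⌉ − ⌈2368/749⌉ = 4 − 4 = 0
n=38: ⌈(39·64)/749⌉ − ⌈(38·64)/749⌉ = ⌈2496/749⌉ − ⌈2432/749⌉ = 4 − 4 = 0
n=39: ⌈(40·64)/749⌉ − ⌈(39·64)/749⌉ = ⌈2560/749⌉ − ⌈2496/749⌉ = 4 − 4 = 0
n=40: ⌈(41·64)/749⌉ − ⌈(40·64)/749⌉ = ⌈2624/749⌉ − ⌈2560/749⌉ = 4 − 4 = 0
n=41: ⌈(42·64)/749⌉ − ⌈(41·64)/749⌉ = ⌈2688/749⌉ − ⌈2624/749⌉ = 4 − 4 = 0
n=42: ⌈(43·64)/749⌉ − ⌈(42·64)/749⌉ = ⌈2752/749⌉ − ⌈2688/749⌉ = 4 − 4 = 0
n=43: ⌈(44·64)/749⌉ − ⌈(43·64)/749⌉ = ⌈2816/749⌉ − ⌈2752/749⌉ = 4 − 4 = 0
n=44: ⌈(45·64)/749⌉ − ⌈(44·64)/749⌉ = ⌈2880/749⌉ − ⌈2816/749⌉ = 4 − 4 = 0
n=45: ⌈(46·64)/749⌉ − ⌈(45·64)/749⌉ = ⌈2944/749⌉ − ⌈2880/749⌉ = 4 − 4 = 0
n=46: ⌈(47·64)/749⌉ − ⌈(46·64)/749⌉ = ⌈3008/749⌉ − ⌈2944/749⌉ = 5 − 4 = 1
n=47: ⌈(48·64)/749⌉ − ⌈(47·64)/749⌉ = ⌈3072/749⌉ − ⌈3008/749⌉ = 5 − 5 = 0
n=48: ⌈(49·64)/749⌉ − ⌈(48·64)/749⌉ = ⌈3136/749⌉ − ⌈3072/749⌉ = 5 − 5 = 0
n=49: ⌈(50·64)/749⌉ − ⌈(49·64)/749⌉ = ⌈3200/749⌉ − ⌈3136/749⌉ = 5 − 5 = 0
n=50: ⌈(51·64)/749⌉ − ⌈(50·64)/749⌉ = ⌈3264/749⌉ − ⌈3200/749⌉ = 5 − 5 = 0
n=51: ⌈(52·64)/749⌉ − ⌈(51·64)/749⌉ = ⌈3328/749⌉ − ⌈3264/749⌉ = 5 − 5 = 0
n=52: ⌈(53·64)/749⌉ − ⌈(52·64)/749⌉ = ⌈3392/749⌉ − ⌈3328/749⌉ = 5 − 5 = 0
n=53: ⌈(54·64)/749⌉ − ⌈(53·64)/749⌉ = ⌈3456/749⌉ − ⌈3392/749⌉ = 5 − 5 = 0
n=54: ⌈(55·64)/749⌉ − ⌈(54·64)/749⌉ = ⌈3520/749⌉ − ⌈3456/749⌉ = 5 − 5 = 0
n=55: ⌈(56·64)/749⌉ − ⌈(55·64)/749⌉ = ⌈3584/749⌉ − ⌈3520/749⌉ = 5 − 5 = 0
n=56: ⌈(57·64)/749⌉ − ⌈(56·64)/749⌉ = ⌈3648/749⌉ − ⌈3584/749⌉ = 5 − 5 = 0
n=57: ⌈(58·64)/749⌉ − ⌈(57·64)/749⌉ = ⌈3712/749⌉ − ⌈3648/749⌉ = 5 − 5 = 0
n=58: ⌈(59·64)/749⌉ − ⌈(58·64)/749⌉ = ⌈3776/749⌉ − ⌈3712/749⌉ = 6 − 5 = 1
n=59: ⌈(60·64)/749⌉ − ⌈(59·64)/749⌉ = ⌈3840/749⌉ − ⌈3776/749⌉ = 6 − 6 = 0
n=60: ⌈(61·64)/749⌉ − ⌈(60·64)/749⌉ = ⌈3904/749⌉ − ⌈3840/749⌉ = 6 − 6 = 0
n=61: ⌈(62·64)/749⌉ − ⌈(61·64)/749⌉ = ⌈3968/749⌉ − ⌈3904/749⌉ = 6 − 6 = 0
n=62: ⌈(63·64)/749⌉ − ⌈(62·64)/749⌉ = ⌈4032/749⌉ − ⌈3968/749⌉ = 6 − 6 = 0
n=63: ⌈(64·64)/749⌉ − ⌈(63·64)/749⌉ = ⌈4096/749⌉ − ⌈4032/749⌉ = 6 − 6 = 0
n=64: ⌈(65·64)/749⌉ − ⌈(64·64)/749⌉ = ⌈4160/749⌉ − ⌈4096/749⌉ = 6 − 6 = 0
n=65: ⌈(66·64)/749⌉ − ⌈(65·64)/749⌉ = ⌈4224/749⌉ − ⌈4160/749⌉ = 6 − 6 = 0
n=66: ⌈(67·64)/749⌉ − ⌈(66·64)/749⌉ = ⌈4288/749⌉ − ⌈4224/749⌉ = 6 − 6 = 0
n=67: ⌈(68·64)/749⌉ − ⌈(67·64)/749⌉ = ⌈4352/749⌉ − ⌈4288/749⌉ = 6 − 6 = 0
n=68: ⌈(69·64)/749⌉ − ⌈(68·64)/749⌉ = ⌈4416/749⌉ − ⌈4352/749⌉ = 6 − 6 = 0
n=69: ⌈(70·64)/749⌉ − ⌈(69·64)/749⌉ = ⌈4480/749⌉ − ⌈4416/749⌉ = 6 − 6 = 0
n=70: ⌈(71·64)/749⌉ − ⌈(70·64)/749⌉ = ⌈4544/749⌉ − ⌈4480/749⌉ = 7 − 6 = 1
n=71: ⌈(72·64)/749⌉ − ⌈(71·64)/749⌉ = ⌈4608/749⌉ − ⌈4544/749⌉ = 7 − 7 = 0
n=72: ⌈(73·64)/749⌉ − ⌈(72·64)/749⌉ = ⌈4672/749⌉ − ⌈4608/749⌉ = 7 − 7 = 0
n=73: ⌈(74·64)/749⌉ − ⌈(73·64)/749⌉ = ⌈4736/749⌉ − ⌈4672/749⌉ = 7 − 7 = 0
n=74: ⌈(75·64)/749⌉ − ⌈(74·64)/749⌉ = ⌈4800/749⌉ − ⌈4736/749⌉ = 7 − 7 = 0
n=75: ⌈(76·64)/749⌉ − ⌈(75·64)/749⌉ = ⌈4864/749⌉ − ⌈4800/749⌉ = 7 − 7 = 0
n=76: ⌈(77·64)/749⌉ − ⌈(76·64)/749⌉ = ⌈4928/749⌉ − ⌈4864/749⌉ = 7 − 7 = 0
n=77: ⌈(78·64)/749⌉ − ⌈(77·64)/749⌉ = ⌈4992/749⌉ − ⌈4928/749⌉ = 7 − 7 = 0
n=78: ⌈(79·64)/749⌉ − ⌈(78·64)/749⌉ = ⌈5056/749⌉ − ⌈4992/749⌉ = 7 − 7 = 0
n=79: ⌈(80·64)/749⌉ − ⌈(79·64)/749⌉ = ⌈5120/749⌉ − ⌈5056/749⌉ = 7 − 7 = 0
n=80: ⌈(81·64)/749⌉ − ⌈(80·64)/749⌉ = ⌈5184/749⌉ − ⌈5120/749⌉ = 7 − 7 = 0
n=81: ⌈(82·64)/749⌉ − ⌈(81·64)/749⌉ = ⌈5248/749⌉ − ⌈5184/749⌉ = 8 − 7 = 1
n=82: ⌈(83·64)/749⌉ − ⌈(82·64)/749⌉ = ⌈5312/749⌉ − ⌈5248/749⌉ = 8 − 8 = 0
n=83: ⌈(84·64)/749⌉ − ⌈(83·64)/749⌉ = ⌈5376/749⌉ − ⌈5312/749⌉ = 8 − 8 = 0
n=84: ⌈(85·64)/749⌉ − ⌈(84·64)/749⌉ = ⌈5440/749⌉ − ⌈5376/749⌉ = 8 − 8 = 0
n=85: ⌈(86·64)/749⌉ − ⌈(85·64)/749⌉ = ⌈5504/749⌉ − ⌈5440/749⌉ = 8 − 8 = 0
n=86: ⌈(87·64)/749⌉ − ⌈(86·64)/749⌉ = ⌈5568/749⌉ − ⌈5504/749⌉ = 8 − 8 = 0
n=87: ⌈(88·64)/749⌉ − ⌈(87·64)/749⌉ = ⌈5632/749⌉ − ⌈5568/749⌉ = 8 − 8 = 0
n=88: ⌈(89·64)/749⌉ − ⌈(88·64)/749⌉ = ⌈5696/749⌉ − ⌈5632/749⌉ = 8 − 8 = 0
n=89: ⌈(90·64)/749⌉ − ⌈(89·64)/749⌉ = ⌈5760/749⌉ − ⌈5696/749⌉ = 8 − 8 = 0
n=90: ⌈(91·64)/749⌉ − ⌈(90·64)/749⌉ = ⌈5824/749⌉ − ⌈5760/749⌉ = 8 − 8 = 0
n=91: ⌈(92·64)/749⌉ − ⌈(91·64)/749⌉ = ⌈5888/749⌉ − ⌈5824/749⌉ = 8 − 8 = 0
n=92: ⌈(93·64)/749⌉ − ⌈(92·64)/749⌉ = ⌈5952/749⌉ − ⌈5888/749⌉ = 8 − 8 = 0
n=93: ⌈(94·64)/749⌉ − ⌈(93·64)/749⌉ = ⌈6016/749⌉ − ⌈5952/749⌉ = 9 − 8 = 1
n=94: ⌈(95·64)/749⌉ − ⌈(94·64)/749⌉ = ⌈6080/749⌉ − ⌈6016/749⌉ = 9 − 9 = 0
n=95: ⌈(96·64)/749⌉ − ⌈(95·64)/749⌉ = ⌈6144/749⌉ − ⌈6080/749⌉ = 9 − 9 = 0
n=96: ⌈(97·64)/749⌉ − ⌈(96·64)/749⌉ = ⌈6208/749⌉ − ⌈6144/749⌉ = 9 − 9 = 0
n=97: ⌈(98·64)/749⌉ − ⌈(97·64)/749⌉ = ⌈6272/749⌉ − ⌈6208/749⌉ = 9 − 9 = 0
n=98: ⌈(99·64)/749⌉ − ⌈(98·64)/749⌉ = ⌈6336/749⌉ − ⌈6272/749⌉ = 9 − 9 = 0
n=99: ⌈(100·64)/749⌉ − ⌈(99·64)/749⌉ = ⌈6400/749⌉ − ⌈6336/749⌉ = 9 − 9 = 0
n=100: ⌈(101·64)/749⌉ − ⌈(100·64)/749⌉ = ⌈6464/749⌉ − ⌈6400/749⌉ = 9 − 9 = 0

10000000000100000000000100000000000100000000001000000000001000000000001000000000010000000000010000000


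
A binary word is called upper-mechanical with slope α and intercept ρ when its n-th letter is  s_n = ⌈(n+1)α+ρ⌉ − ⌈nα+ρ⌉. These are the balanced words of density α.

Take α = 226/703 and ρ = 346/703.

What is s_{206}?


1

(n+1)α + ρ = (207·226 + 346) / 703 = 47128/703
nα + ρ     = (206·226 + 346) / 703 = 46902/703
⌈47128/703⌉ = 68,  ⌈46902/703⌉ = 67
s_{206} = 68 − 67 = 1


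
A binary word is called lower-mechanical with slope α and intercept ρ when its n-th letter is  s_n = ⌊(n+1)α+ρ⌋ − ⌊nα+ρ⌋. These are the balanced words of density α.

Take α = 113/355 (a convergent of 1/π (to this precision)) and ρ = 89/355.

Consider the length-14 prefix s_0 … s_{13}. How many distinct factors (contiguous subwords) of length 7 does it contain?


t_n = ⌊(n·113+89)/355⌋ for n = 0 … 14:
  n=0…9: ⌊89/355⌋=0 ⌊202/355⌋=0 ⌊315/355⌋=0 ⌊428/355⌋=1 ⌊541/355⌋=1 ⌊654/355⌋=1 ⌊767/355⌋=2 ⌊880/355⌋=2 ⌊993/355⌋=2 ⌊1106/355⌋=3
  n=10…14: ⌊1219/355⌋=3 ⌊1332/355⌋=3 ⌊1445/355⌋=4 ⌊1558/355⌋=4 ⌊1671/355⌋=4
s_n = t_(n+1) − t_n for n = 0 … 13 gives
prefix = 00100100100100
slide a length-7 window over [0..6] … [7..13] (8 windows); first occurrence of each distinct factor:
  [  0..  6] 0010010
  [  1..  7] 0100100
  [  2..  8] 1001001
  (the other 5 windows repeat one of these)
distinct factors: {0010010, 0100100, 1001001}
count = 3  (Sturmian bound for length 7 is 8)

3


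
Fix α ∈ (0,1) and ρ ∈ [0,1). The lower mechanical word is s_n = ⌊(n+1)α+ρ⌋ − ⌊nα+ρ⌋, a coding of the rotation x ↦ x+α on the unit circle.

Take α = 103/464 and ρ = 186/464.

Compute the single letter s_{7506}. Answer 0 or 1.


0

(n+1)α + ρ = (7507·103 + 186) / 464 = 773407/464
nα + ρ     = (7506·103 + 186) / 464 = 773304/464
⌊773407/464⌋ = 1666,  ⌊773304/464⌋ = 1666
s_{7506} = 1666 − 1666 = 0


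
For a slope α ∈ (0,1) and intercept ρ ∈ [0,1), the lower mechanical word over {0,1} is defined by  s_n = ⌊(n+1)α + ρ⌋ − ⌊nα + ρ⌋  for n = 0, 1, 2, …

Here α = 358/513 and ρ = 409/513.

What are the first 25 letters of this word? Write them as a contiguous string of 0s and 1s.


1101101110110110111011011

n=0: ⌊(1·358+409)/513⌋ − ⌊(0·358+409)/513⌋ = ⌊767/513⌋ − ⌊409/513⌋ = 1 − 0 = 1
n=1: ⌊(2·358+409)/513⌋ − ⌊(1·358+409)/513⌋ = ⌊1125/513⌋ − ⌊767/513⌋ = 2 − 1 = 1
n=2: ⌊(3·358+409)/513⌋ − ⌊(2·358+409)/513⌋ = ⌊1483/513⌋ − ⌊1125/513⌋ = 2 − 2 = 0
n=3: ⌊(4·358+409)/513⌋ − ⌊(3·358+409)/513⌋ = ⌊1841/513⌋ − ⌊1483/513⌋ = 3 − 2 = 1
n=4: ⌊(5·358+409)/513⌋ − ⌊(4·358+409)/513⌋ = ⌊2199/513⌋ − ⌊1841/513⌋ = 4 − 3 = 1
n=5: ⌊(6·358+409)/513⌋ − ⌊(5·358+409)/513⌋ = ⌊2557/513⌋ − ⌊2199/513⌋ = 4 − 4 = 0
n=6: ⌊(7·358+409)/513⌋ − ⌊(6·358+409)/513⌋ = ⌊2915/513⌋ − ⌊2557/513⌋ = 5 − 4 = 1
n=7: ⌊(8·358+409)/513⌋ − ⌊(7·358+409)/513⌋ = ⌊3273/513⌋ − ⌊2915/513⌋ = 6 − 5 = 1
n=8: ⌊(9·358+409)/513⌋ − ⌊(8·358+409)/513⌋ = ⌊3631/513⌋ − ⌊3273/513⌋ = 7 − 6 = 1
n=9: ⌊(10·358+409)/513⌋ − ⌊(9·358+409)/513⌋ = ⌊3989/513⌋ − ⌊3631/513⌋ = 7 − 7 = 0
n=10: ⌊(11·358+409)/513⌋ − ⌊(10·358+409)/513⌋ = ⌊4347/513⌋ − ⌊3989/513⌋ = 8 − 7 = 1
n=11: ⌊(12·358+409)/513⌋ − ⌊(11·358+409)/513⌋ = ⌊4705/513⌋ − ⌊4347/513⌋ = 9 − 8 = 1
n=12: ⌊(13·358+409)/513⌋ − ⌊(12·358+409)/513⌋ = ⌊5063/513⌋ − ⌊4705/513⌋ = 9 − 9 = 0
n=13: ⌊(14·358+409)/513⌋ − ⌊(13·358+409)/513⌋ = ⌊5421/513⌋ − ⌊5063/513⌋ = 10 − 9 = 1
n=14: ⌊(15·358+409)/513⌋ − ⌊(14·358+409)/513⌋ = ⌊5779/513⌋ − ⌊5421/513⌋ = 11 − 10 = 1
n=15: ⌊(16·358+409)/513⌋ − ⌊(15·358+409)/513⌋ = ⌊6137/513⌋ − ⌊5779/513⌋ = 11 − 11 = 0
n=16: ⌊(17·358+409)/513⌋ − ⌊(16·358+409)/513⌋ = ⌊6495/513⌋ − ⌊6137/513⌋ = 12 − 11 = 1
n=17: ⌊(18·358+409)/513⌋ − ⌊(17·358+409)/513⌋ = ⌊6853/513⌋ − ⌊6495/513⌋ = 13 − 12 = 1
n=18: ⌊(19·358+409)/513⌋ − ⌊(18·358+409)/513⌋ = ⌊7211/513⌋ − ⌊6853/513⌋ = 14 − 13 = 1
n=19: ⌊(20·358+409)/513⌋ − ⌊(19·358+409)/513⌋ = ⌊7569/513⌋ − ⌊7211/513⌋ = 14 − 14 = 0
n=20: ⌊(21·358+409)/513⌋ − ⌊(20·358+409)/513⌋ = ⌊7927/513⌋ − ⌊7569/513⌋ = 15 − 14 = 1
n=21: ⌊(22·358+409)/513⌋ − ⌊(21·358+409)/513⌋ = ⌊8285/513⌋ − ⌊7927/513⌋ = 16 − 15 = 1
n=22: ⌊(23·358+409)/513⌋ − ⌊(22·358+409)/513⌋ = ⌊8643/513⌋ − ⌊8285/513⌋ = 16 − 16 = 0
n=23: ⌊(24·358+409)/513⌋ − ⌊(23·358+409)/513⌋ = ⌊9001/513⌋ − ⌊8643/513⌋ = 17 − 16 = 1
n=24: ⌊(25·358+409)/513⌋ − ⌊(24·358+409)/513⌋ = ⌊9359/513⌋ − ⌊9001/513⌋ = 18 − 17 = 1


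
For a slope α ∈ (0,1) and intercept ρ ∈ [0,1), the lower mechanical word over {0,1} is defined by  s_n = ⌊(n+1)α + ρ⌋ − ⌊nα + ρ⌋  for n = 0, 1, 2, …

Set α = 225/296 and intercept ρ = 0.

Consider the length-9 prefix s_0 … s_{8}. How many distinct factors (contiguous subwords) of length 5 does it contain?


t_n = ⌊(n·225)/296⌋ for n = 0 … 9:
  n=0…9: ⌊0/296⌋=0 ⌊225/296⌋=0 ⌊450/296⌋=1 ⌊675/296⌋=2 ⌊900/296⌋=3 ⌊1125/296⌋=3 ⌊1350/296⌋=4 ⌊1575/296⌋=5 ⌊1800/296⌋=6 ⌊2025/296⌋=6
s_n = t_(n+1) − t_n for n = 0 … 8 gives
prefix = 011101110
slide a length-5 window over [0..4] … [4..8] (5 windows); first occurrence of each distinct factor:
  [  0..  4] 01110
  [  1..  5] 11101
  [  2..  6] 11011
  [  3..  7] 10111
  (the other 1 window repeats one of these)
distinct factors: {01110, 10111, 11011, 11101}
count = 4  (Sturmian bound for length 5 is 6)

4


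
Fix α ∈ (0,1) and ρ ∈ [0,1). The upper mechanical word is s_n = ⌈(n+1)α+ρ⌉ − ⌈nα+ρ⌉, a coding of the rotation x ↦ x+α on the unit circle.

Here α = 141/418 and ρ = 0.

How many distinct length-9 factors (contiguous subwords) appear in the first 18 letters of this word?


t_n = ⌈(n·141)/418⌉ for n = 0 … 18:
  n=0…9: ⌈0/418⌉=0 ⌈141/418⌉=1 ⌈282/418⌉=1 ⌈423/418⌉=2 ⌈564/418⌉=2 ⌈705/418⌉=2 ⌈846/418⌉=3 ⌈987/418⌉=3 ⌈1128/418⌉=3 ⌈1269/418⌉=4
  n=10…18: ⌈1410/418⌉=4 ⌈1551/418⌉=4 ⌈1692/418⌉=5 ⌈1833/418⌉=5 ⌈1974/418⌉=5 ⌈2115/418⌉=6 ⌈2256/418⌉=6 ⌈2397/418⌉=6 ⌈2538/418⌉=7
s_n = t_(n+1) − t_n for n = 0 … 17 gives
prefix = 101001001001001001
slide a length-9 window over [0..8] … [9..17] (10 windows); first occurrence of each distinct factor:
  [  0..  8] 101001001
  [  1..  9] 010010010
  [  2.. 10] 100100100
  [  3.. 11] 001001001
  (the other 6 windows repeat one of these)
distinct factors: {001001001, 010010010, 100100100, 101001001}
count = 4  (Sturmian bound for length 9 is 10)

4
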